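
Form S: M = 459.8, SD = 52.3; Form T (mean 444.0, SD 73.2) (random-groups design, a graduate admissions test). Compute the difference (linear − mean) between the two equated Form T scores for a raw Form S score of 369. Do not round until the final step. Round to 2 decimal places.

-36.29

Mean-equated: 369 + (444.0 − 459.8) = 353.20
Linear-equated: (73.2/52.3)(369 − 459.8) + 444.0 = 316.915
Difference = 316.915 − 353.20 = -36.29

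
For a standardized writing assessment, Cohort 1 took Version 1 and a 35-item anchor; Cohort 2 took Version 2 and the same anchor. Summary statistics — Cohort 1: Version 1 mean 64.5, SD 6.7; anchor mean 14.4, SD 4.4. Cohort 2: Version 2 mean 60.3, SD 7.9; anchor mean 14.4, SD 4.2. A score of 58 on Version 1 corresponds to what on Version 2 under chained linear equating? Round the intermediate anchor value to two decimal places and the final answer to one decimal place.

52.3

Version 1 → anchor (Cohort 1): v = (4.4/6.7)(58 − 64.5) + 14.4 = 10.13
anchor → Version 2 (Cohort 2): y = (7.9/4.2)(10.13 − 14.4) + 60.3 = 52.3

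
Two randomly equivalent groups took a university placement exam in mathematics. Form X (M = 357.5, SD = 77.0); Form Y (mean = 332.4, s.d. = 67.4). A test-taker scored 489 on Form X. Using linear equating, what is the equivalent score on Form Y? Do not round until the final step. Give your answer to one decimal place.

447.5

Linear equating: y = (SD_Y/SD_X)(x − M_X) + M_Y
y = (67.4/77.0)(489 − 357.5) + 332.4
y = 0.875325 × 131.5 + 332.4 = 115.1052 + 332.4 = 447.5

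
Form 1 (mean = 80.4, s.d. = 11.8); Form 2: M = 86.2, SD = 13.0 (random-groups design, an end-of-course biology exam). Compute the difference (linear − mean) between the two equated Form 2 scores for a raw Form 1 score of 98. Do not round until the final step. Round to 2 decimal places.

1.79

Mean-equated: 98 + (86.2 − 80.4) = 103.80
Linear-equated: (13.0/11.8)(98 − 80.4) + 86.2 = 105.590
Difference = 105.590 − 103.80 = 1.79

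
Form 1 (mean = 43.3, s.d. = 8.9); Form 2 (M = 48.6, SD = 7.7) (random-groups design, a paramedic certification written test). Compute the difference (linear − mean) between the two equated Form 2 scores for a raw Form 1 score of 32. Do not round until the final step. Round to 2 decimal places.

Mean-equated: 32 + (48.6 − 43.3) = 37.30
Linear-equated: (7.7/8.9)(32 − 43.3) + 48.6 = 38.824
Difference = 38.824 − 37.30 = 1.52

1.52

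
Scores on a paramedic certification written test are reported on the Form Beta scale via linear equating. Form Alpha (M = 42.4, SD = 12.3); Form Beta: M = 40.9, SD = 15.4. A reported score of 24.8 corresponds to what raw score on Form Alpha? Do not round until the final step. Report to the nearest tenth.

Invert y = (SD_Y/SD_X)(x − M_X) + M_Y:
x = (SD_X/SD_Y)(y − M_Y) + M_X = (12.3/15.4)(24.8 − 40.9) + 42.4
x = 0.798701 × -16.100 + 42.4 = 29.5

29.5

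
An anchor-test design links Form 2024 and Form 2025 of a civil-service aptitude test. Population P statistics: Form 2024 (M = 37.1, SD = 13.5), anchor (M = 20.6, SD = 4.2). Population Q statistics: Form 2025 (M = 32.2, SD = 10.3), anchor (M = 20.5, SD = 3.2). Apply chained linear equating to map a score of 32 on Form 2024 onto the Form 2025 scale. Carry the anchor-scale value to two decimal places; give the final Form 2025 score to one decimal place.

Form 2024 → anchor (Population P): v = (4.2/13.5)(32 − 37.1) + 20.6 = 19.01
anchor → Form 2025 (Population Q): y = (10.3/3.2)(19.01 − 20.5) + 32.2 = 27.4

27.4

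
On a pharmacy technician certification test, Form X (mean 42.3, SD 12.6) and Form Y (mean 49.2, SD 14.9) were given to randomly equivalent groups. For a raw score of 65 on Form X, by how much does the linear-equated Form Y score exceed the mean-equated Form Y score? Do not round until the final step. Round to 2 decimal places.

4.14

Mean-equated: 65 + (49.2 − 42.3) = 71.90
Linear-equated: (14.9/12.6)(65 − 42.3) + 49.2 = 76.044
Difference = 76.044 − 71.90 = 4.14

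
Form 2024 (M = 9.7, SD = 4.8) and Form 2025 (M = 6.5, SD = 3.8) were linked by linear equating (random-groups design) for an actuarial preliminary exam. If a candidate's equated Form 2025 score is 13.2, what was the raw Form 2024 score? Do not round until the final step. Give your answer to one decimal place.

18.2

Invert y = (SD_Y/SD_X)(x − M_X) + M_Y:
x = (SD_X/SD_Y)(y − M_Y) + M_X = (4.8/3.8)(13.2 − 6.5) + 9.7
x = 1.263158 × 6.700 + 9.7 = 18.2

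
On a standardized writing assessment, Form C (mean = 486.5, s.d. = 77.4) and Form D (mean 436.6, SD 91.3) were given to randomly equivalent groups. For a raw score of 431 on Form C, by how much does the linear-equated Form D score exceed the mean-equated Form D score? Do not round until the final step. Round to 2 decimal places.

Mean-equated: 431 + (436.6 − 486.5) = 381.10
Linear-equated: (91.3/77.4)(431 − 486.5) + 436.6 = 371.133
Difference = 371.133 − 381.10 = -9.97

-9.97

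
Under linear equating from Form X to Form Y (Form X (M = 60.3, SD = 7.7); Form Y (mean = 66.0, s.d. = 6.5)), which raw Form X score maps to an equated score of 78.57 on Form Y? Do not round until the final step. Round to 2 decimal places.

75.19

Invert y = (SD_Y/SD_X)(x − M_X) + M_Y:
x = (SD_X/SD_Y)(y − M_Y) + M_X = (7.7/6.5)(78.57 − 66.0) + 60.3
x = 1.184615 × 12.570 + 60.3 = 75.19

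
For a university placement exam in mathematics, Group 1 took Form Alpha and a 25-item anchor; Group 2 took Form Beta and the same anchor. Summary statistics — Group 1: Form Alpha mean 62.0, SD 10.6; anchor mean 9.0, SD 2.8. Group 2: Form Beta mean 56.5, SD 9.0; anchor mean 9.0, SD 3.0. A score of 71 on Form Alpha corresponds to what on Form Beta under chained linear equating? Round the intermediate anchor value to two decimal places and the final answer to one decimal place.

63.6

Form Alpha → anchor (Group 1): v = (2.8/10.6)(71 − 62.0) + 9.0 = 11.38
anchor → Form Beta (Group 2): y = (9.0/3.0)(11.38 − 9.0) + 56.5 = 63.6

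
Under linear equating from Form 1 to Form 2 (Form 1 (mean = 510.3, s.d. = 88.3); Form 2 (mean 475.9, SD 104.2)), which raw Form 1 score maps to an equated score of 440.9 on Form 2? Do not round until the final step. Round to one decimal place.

480.6

Invert y = (SD_Y/SD_X)(x − M_X) + M_Y:
x = (SD_X/SD_Y)(y − M_Y) + M_X = (88.3/104.2)(440.9 − 475.9) + 510.3
x = 0.847409 × -35.000 + 510.3 = 480.6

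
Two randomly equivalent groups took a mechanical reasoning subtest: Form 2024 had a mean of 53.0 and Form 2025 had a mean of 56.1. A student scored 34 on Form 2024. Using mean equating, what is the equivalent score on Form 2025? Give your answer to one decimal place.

37.1

Mean equating: y = x + (M_Y − M_X) = 34 + (56.1 − 53.0) = 37.1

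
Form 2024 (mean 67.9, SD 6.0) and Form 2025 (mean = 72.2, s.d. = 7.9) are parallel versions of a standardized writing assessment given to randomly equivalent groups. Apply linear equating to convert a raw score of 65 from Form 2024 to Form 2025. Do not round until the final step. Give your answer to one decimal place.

68.4

Linear equating: y = (SD_Y/SD_X)(x − M_X) + M_Y
y = (7.9/6.0)(65 − 67.9) + 72.2
y = 1.316667 × -2.9 + 72.2 = -3.8183 + 72.2 = 68.4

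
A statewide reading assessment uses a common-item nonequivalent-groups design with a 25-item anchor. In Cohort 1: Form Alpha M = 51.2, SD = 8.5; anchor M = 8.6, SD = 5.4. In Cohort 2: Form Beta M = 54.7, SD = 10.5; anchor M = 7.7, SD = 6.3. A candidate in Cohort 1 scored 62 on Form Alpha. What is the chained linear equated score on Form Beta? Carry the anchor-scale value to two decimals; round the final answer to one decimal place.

Form Alpha → anchor (Cohort 1): v = (5.4/8.5)(62 − 51.2) + 8.6 = 15.46
anchor → Form Beta (Cohort 2): y = (10.5/6.3)(15.46 − 7.7) + 54.7 = 67.6

67.6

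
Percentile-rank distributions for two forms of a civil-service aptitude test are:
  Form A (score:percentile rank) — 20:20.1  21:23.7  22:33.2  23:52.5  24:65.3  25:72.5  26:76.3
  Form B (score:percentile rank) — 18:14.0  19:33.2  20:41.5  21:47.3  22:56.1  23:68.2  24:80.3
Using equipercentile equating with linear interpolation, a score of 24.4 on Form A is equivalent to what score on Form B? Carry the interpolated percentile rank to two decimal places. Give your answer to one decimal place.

PR of 24.4 on Form A: 65.3 + (24.4 − 24)/(25 − 24) × (72.5 − 65.3) = 68.18
On Form B, PR 68.18 falls between score 22 (PR 56.1) and 23 (PR 68.2).
Interpolate: 22 + (68.18 − 56.1)/(68.2 − 56.1) × (23 − 22) = 23.0

23.0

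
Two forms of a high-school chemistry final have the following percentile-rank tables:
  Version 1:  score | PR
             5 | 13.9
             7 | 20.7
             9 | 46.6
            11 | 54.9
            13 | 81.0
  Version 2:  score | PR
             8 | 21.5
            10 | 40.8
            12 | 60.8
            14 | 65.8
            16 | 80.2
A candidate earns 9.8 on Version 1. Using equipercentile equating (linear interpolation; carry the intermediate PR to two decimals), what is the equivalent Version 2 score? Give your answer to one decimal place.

10.9

PR of 9.8 on Version 1: 46.6 + (9.8 − 9)/(11 − 9) × (54.9 − 46.6) = 49.92
On Version 2, PR 49.92 falls between score 10 (PR 40.8) and 12 (PR 60.8).
Interpolate: 10 + (49.92 − 40.8)/(60.8 − 40.8) × (12 − 10) = 10.9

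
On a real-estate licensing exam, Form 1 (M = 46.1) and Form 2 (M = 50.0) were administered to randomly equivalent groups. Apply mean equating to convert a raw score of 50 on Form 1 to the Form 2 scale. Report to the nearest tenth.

Mean equating: y = x + (M_Y − M_X) = 50 + (50.0 − 46.1) = 53.9

53.9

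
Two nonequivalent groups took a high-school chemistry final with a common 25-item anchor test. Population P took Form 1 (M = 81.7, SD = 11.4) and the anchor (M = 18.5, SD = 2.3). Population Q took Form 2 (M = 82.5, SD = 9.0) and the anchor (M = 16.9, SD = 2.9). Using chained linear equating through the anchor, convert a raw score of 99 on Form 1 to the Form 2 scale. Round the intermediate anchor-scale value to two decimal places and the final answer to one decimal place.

98.3

Form 1 → anchor (Population P): v = (2.3/11.4)(99 − 81.7) + 18.5 = 21.99
anchor → Form 2 (Population Q): y = (9.0/2.9)(21.99 − 16.9) + 82.5 = 98.3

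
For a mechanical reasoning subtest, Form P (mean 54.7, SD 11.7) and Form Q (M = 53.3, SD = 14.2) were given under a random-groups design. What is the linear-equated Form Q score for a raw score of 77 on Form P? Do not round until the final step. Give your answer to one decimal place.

80.4

Linear equating: y = (SD_Y/SD_X)(x − M_X) + M_Y
y = (14.2/11.7)(77 − 54.7) + 53.3
y = 1.213675 × 22.3 + 53.3 = 27.0650 + 53.3 = 80.4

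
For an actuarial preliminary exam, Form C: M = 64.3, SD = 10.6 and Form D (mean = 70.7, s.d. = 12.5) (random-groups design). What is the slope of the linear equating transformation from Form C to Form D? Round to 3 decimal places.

A = SD_Y / SD_X = 12.5 / 10.6 = 1.179

1.179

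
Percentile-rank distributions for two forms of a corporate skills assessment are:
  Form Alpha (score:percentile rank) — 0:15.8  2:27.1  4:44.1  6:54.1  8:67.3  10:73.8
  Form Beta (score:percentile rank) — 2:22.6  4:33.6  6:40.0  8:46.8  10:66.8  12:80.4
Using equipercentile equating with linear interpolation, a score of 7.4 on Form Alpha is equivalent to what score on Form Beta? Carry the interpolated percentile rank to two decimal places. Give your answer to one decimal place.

9.7

PR of 7.4 on Form Alpha: 54.1 + (7.4 − 6)/(8 − 6) × (67.3 − 54.1) = 63.34
On Form Beta, PR 63.34 falls between score 8 (PR 46.8) and 10 (PR 66.8).
Interpolate: 8 + (63.34 − 46.8)/(66.8 − 46.8) × (10 − 8) = 9.7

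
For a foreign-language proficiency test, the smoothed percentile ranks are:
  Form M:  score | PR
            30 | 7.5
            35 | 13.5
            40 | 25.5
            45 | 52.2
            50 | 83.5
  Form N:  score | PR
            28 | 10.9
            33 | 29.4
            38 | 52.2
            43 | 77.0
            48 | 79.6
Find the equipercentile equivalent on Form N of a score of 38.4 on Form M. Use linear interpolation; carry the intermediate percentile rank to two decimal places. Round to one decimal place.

30.9

PR of 38.4 on Form M: 13.5 + (38.4 − 35)/(40 − 35) × (25.5 − 13.5) = 21.66
On Form N, PR 21.66 falls between score 28 (PR 10.9) and 33 (PR 29.4).
Interpolate: 28 + (21.66 − 10.9)/(29.4 − 10.9) × (33 − 28) = 30.9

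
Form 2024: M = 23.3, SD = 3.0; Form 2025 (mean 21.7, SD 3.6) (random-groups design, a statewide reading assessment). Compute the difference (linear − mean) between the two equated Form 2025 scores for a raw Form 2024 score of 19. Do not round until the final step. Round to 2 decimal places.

Mean-equated: 19 + (21.7 − 23.3) = 17.40
Linear-equated: (3.6/3.0)(19 − 23.3) + 21.7 = 16.540
Difference = 16.540 − 17.40 = -0.86

-0.86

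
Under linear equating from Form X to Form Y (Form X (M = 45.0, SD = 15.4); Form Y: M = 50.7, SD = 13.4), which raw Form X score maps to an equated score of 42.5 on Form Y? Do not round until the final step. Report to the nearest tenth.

Invert y = (SD_Y/SD_X)(x − M_X) + M_Y:
x = (SD_X/SD_Y)(y − M_Y) + M_X = (15.4/13.4)(42.5 − 50.7) + 45.0
x = 1.149254 × -8.200 + 45.0 = 35.6

35.6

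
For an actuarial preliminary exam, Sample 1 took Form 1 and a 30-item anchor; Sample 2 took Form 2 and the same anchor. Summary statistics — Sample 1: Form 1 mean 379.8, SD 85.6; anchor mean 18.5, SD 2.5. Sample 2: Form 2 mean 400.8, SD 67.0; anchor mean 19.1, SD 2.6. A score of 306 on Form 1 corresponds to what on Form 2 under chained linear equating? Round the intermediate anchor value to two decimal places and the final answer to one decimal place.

329.7

Form 1 → anchor (Sample 1): v = (2.5/85.6)(306 − 379.8) + 18.5 = 16.34
anchor → Form 2 (Sample 2): y = (67.0/2.6)(16.34 − 19.1) + 400.8 = 329.7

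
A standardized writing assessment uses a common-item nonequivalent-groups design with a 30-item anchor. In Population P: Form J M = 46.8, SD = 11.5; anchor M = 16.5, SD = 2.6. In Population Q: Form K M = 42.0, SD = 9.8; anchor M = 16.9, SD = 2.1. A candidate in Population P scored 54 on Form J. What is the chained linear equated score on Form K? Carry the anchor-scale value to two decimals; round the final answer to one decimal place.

47.7

Form J → anchor (Population P): v = (2.6/11.5)(54 − 46.8) + 16.5 = 18.13
anchor → Form K (Population Q): y = (9.8/2.1)(18.13 − 16.9) + 42.0 = 47.7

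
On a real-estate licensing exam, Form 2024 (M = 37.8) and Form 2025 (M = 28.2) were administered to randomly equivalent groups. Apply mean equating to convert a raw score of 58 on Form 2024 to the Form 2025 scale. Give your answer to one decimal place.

Mean equating: y = x + (M_Y − M_X) = 58 + (28.2 − 37.8) = 48.4

48.4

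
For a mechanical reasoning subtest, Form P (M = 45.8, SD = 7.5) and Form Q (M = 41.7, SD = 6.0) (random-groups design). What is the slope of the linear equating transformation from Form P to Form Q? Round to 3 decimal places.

0.800

A = SD_Y / SD_X = 6.0 / 7.5 = 0.800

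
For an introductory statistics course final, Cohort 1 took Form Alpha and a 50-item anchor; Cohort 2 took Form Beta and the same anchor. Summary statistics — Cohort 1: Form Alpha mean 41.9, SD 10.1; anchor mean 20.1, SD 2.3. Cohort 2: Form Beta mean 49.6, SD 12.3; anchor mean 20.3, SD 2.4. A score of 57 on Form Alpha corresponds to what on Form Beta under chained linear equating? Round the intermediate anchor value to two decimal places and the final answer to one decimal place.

66.2

Form Alpha → anchor (Cohort 1): v = (2.3/10.1)(57 − 41.9) + 20.1 = 23.54
anchor → Form Beta (Cohort 2): y = (12.3/2.4)(23.54 − 20.3) + 49.6 = 66.2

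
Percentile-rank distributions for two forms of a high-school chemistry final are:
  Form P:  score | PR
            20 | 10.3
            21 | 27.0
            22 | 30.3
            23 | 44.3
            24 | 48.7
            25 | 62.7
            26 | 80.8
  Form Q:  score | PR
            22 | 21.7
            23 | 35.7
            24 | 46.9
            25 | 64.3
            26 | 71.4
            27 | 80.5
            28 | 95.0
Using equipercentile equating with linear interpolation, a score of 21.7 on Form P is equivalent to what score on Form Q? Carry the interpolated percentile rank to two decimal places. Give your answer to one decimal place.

22.5

PR of 21.7 on Form P: 27.0 + (21.7 − 21)/(22 − 21) × (30.3 − 27.0) = 29.31
On Form Q, PR 29.31 falls between score 22 (PR 21.7) and 23 (PR 35.7).
Interpolate: 22 + (29.31 − 21.7)/(35.7 − 21.7) × (23 − 22) = 22.5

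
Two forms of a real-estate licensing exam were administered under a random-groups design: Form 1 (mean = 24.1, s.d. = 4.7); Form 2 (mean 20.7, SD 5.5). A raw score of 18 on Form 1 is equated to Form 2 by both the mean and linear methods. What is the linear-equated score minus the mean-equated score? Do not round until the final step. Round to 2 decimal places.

Mean-equated: 18 + (20.7 − 24.1) = 14.60
Linear-equated: (5.5/4.7)(18 − 24.1) + 20.7 = 13.562
Difference = 13.562 − 14.60 = -1.04

-1.04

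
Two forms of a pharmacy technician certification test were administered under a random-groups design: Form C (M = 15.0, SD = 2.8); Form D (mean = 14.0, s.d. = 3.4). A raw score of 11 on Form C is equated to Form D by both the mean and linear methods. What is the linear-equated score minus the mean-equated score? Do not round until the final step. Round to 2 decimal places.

Mean-equated: 11 + (14.0 − 15.0) = 10.00
Linear-equated: (3.4/2.8)(11 − 15.0) + 14.0 = 9.143
Difference = 9.143 − 10.00 = -0.86

-0.86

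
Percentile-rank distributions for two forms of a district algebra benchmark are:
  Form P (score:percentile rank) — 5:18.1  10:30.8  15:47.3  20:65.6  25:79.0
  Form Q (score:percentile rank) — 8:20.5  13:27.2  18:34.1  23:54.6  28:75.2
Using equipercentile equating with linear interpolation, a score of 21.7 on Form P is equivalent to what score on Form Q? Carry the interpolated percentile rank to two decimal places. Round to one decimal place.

PR of 21.7 on Form P: 65.6 + (21.7 − 20)/(25 − 20) × (79.0 − 65.6) = 70.16
On Form Q, PR 70.16 falls between score 23 (PR 54.6) and 28 (PR 75.2).
Interpolate: 23 + (70.16 − 54.6)/(75.2 − 54.6) × (28 − 23) = 26.8

26.8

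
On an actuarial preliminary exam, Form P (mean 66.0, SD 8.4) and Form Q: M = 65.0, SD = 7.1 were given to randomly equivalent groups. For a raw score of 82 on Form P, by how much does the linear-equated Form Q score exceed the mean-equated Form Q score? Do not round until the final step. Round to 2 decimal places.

-2.48

Mean-equated: 82 + (65.0 − 66.0) = 81.00
Linear-equated: (7.1/8.4)(82 − 66.0) + 65.0 = 78.524
Difference = 78.524 − 81.00 = -2.48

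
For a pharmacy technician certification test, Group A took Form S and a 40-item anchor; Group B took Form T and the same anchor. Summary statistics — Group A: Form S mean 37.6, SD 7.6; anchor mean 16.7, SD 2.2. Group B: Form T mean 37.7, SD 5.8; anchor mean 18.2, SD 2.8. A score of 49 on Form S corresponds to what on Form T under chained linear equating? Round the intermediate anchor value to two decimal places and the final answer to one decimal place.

41.4

Form S → anchor (Group A): v = (2.2/7.6)(49 − 37.6) + 16.7 = 20.00
anchor → Form T (Group B): y = (5.8/2.8)(20.00 − 18.2) + 37.7 = 41.4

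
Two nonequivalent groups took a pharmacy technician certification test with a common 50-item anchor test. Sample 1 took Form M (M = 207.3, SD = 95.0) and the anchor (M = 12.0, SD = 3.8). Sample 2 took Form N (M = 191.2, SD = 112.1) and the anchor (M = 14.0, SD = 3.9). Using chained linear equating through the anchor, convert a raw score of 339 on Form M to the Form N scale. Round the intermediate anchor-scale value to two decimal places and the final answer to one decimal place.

Form M → anchor (Sample 1): v = (3.8/95.0)(339 − 207.3) + 12.0 = 17.27
anchor → Form N (Sample 2): y = (112.1/3.9)(17.27 − 14.0) + 191.2 = 285.2

285.2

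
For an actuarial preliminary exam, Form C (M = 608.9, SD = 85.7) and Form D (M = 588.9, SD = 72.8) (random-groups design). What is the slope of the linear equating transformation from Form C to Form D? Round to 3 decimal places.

A = SD_Y / SD_X = 72.8 / 85.7 = 0.849

0.849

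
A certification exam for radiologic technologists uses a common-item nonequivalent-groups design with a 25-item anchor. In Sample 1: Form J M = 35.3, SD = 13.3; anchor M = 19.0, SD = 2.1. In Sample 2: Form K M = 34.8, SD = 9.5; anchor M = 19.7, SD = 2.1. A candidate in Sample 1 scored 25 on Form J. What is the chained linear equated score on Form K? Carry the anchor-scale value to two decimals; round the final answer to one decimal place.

24.3

Form J → anchor (Sample 1): v = (2.1/13.3)(25 − 35.3) + 19.0 = 17.37
anchor → Form K (Sample 2): y = (9.5/2.1)(17.37 − 19.7) + 34.8 = 24.3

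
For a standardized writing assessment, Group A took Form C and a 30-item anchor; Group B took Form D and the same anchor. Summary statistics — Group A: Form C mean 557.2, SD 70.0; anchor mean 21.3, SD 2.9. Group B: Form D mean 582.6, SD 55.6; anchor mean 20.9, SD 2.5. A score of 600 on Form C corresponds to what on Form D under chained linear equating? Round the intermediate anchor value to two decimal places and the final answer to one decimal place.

630.9

Form C → anchor (Group A): v = (2.9/70.0)(600 − 557.2) + 21.3 = 23.07
anchor → Form D (Group B): y = (55.6/2.5)(23.07 − 20.9) + 582.6 = 630.9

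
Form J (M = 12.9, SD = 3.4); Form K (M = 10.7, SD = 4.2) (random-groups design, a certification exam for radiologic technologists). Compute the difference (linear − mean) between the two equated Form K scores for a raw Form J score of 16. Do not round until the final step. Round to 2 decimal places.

Mean-equated: 16 + (10.7 − 12.9) = 13.80
Linear-equated: (4.2/3.4)(16 − 12.9) + 10.7 = 14.529
Difference = 14.529 − 13.80 = 0.73

0.73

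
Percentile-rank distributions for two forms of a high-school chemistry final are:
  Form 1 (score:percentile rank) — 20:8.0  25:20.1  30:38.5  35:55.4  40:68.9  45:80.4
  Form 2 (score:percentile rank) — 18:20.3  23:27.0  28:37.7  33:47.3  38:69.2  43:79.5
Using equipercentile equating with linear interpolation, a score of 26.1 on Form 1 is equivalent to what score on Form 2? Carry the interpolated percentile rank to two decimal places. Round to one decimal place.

20.9

PR of 26.1 on Form 1: 20.1 + (26.1 − 25)/(30 − 25) × (38.5 − 20.1) = 24.15
On Form 2, PR 24.15 falls between score 18 (PR 20.3) and 23 (PR 27.0).
Interpolate: 18 + (24.15 − 20.3)/(27.0 − 20.3) × (23 − 18) = 20.9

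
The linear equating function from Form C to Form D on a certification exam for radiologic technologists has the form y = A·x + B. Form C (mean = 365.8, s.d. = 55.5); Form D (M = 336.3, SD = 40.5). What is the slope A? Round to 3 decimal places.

0.730

A = SD_Y / SD_X = 40.5 / 55.5 = 0.730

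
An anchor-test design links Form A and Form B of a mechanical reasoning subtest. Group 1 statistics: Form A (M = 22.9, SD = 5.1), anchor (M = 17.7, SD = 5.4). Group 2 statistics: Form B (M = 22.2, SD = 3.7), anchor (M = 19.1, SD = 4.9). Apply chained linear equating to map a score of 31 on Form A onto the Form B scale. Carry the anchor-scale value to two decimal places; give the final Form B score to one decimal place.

Form A → anchor (Group 1): v = (5.4/5.1)(31 − 22.9) + 17.7 = 26.28
anchor → Form B (Group 2): y = (3.7/4.9)(26.28 − 19.1) + 22.2 = 27.6

27.6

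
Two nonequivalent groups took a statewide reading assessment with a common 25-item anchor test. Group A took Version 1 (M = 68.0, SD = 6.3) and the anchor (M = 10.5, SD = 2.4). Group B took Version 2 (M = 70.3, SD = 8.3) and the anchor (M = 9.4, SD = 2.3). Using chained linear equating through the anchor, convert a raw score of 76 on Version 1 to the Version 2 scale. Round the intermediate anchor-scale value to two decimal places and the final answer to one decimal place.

85.3

Version 1 → anchor (Group A): v = (2.4/6.3)(76 − 68.0) + 10.5 = 13.55
anchor → Version 2 (Group B): y = (8.3/2.3)(13.55 − 9.4) + 70.3 = 85.3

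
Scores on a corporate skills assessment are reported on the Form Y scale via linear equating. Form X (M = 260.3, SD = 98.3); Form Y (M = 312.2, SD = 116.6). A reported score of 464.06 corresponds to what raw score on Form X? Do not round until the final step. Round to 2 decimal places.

388.33

Invert y = (SD_Y/SD_X)(x − M_X) + M_Y:
x = (SD_X/SD_Y)(y − M_Y) + M_X = (98.3/116.6)(464.06 − 312.2) + 260.3
x = 0.843053 × 151.860 + 260.3 = 388.33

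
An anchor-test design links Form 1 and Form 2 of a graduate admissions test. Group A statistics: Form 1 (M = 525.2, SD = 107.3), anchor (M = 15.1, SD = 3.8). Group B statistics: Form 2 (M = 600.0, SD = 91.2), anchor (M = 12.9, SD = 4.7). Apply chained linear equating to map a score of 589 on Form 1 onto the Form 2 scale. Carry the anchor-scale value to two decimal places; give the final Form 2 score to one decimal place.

Form 1 → anchor (Group A): v = (3.8/107.3)(589 − 525.2) + 15.1 = 17.36
anchor → Form 2 (Group B): y = (91.2/4.7)(17.36 − 12.9) + 600.0 = 686.5

686.5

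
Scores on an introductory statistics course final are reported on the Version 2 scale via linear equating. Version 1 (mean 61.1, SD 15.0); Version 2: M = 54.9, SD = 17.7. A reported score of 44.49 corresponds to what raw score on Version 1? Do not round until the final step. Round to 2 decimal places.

52.28

Invert y = (SD_Y/SD_X)(x − M_X) + M_Y:
x = (SD_X/SD_Y)(y − M_Y) + M_X = (15.0/17.7)(44.49 − 54.9) + 61.1
x = 0.847458 × -10.410 + 61.1 = 52.28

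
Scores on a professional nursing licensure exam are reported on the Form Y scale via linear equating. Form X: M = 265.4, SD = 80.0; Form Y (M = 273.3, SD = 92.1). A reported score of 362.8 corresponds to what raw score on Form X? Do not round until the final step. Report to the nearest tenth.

Invert y = (SD_Y/SD_X)(x − M_X) + M_Y:
x = (SD_X/SD_Y)(y − M_Y) + M_X = (80.0/92.1)(362.8 − 273.3) + 265.4
x = 0.868621 × 89.500 + 265.4 = 343.1

343.1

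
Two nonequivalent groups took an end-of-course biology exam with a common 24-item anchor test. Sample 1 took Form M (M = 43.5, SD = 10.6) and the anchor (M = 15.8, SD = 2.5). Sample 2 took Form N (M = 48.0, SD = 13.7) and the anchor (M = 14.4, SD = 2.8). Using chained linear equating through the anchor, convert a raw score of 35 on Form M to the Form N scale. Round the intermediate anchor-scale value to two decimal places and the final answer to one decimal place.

45.1

Form M → anchor (Sample 1): v = (2.5/10.6)(35 − 43.5) + 15.8 = 13.80
anchor → Form N (Sample 2): y = (13.7/2.8)(13.80 − 14.4) + 48.0 = 45.1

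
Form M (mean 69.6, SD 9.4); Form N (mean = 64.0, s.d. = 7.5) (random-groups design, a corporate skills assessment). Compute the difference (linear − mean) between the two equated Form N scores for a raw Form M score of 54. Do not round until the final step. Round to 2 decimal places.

Mean-equated: 54 + (64.0 − 69.6) = 48.40
Linear-equated: (7.5/9.4)(54 − 69.6) + 64.0 = 51.553
Difference = 51.553 − 48.40 = 3.15

3.15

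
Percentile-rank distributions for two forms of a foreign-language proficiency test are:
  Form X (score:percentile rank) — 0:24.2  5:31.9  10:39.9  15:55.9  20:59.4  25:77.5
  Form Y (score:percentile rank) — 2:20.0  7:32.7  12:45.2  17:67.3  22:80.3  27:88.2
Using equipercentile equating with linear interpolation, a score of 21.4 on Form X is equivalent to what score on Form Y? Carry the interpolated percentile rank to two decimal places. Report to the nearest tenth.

PR of 21.4 on Form X: 59.4 + (21.4 − 20)/(25 − 20) × (77.5 − 59.4) = 64.47
On Form Y, PR 64.47 falls between score 12 (PR 45.2) and 17 (PR 67.3).
Interpolate: 12 + (64.47 − 45.2)/(67.3 − 45.2) × (17 − 12) = 16.4

16.4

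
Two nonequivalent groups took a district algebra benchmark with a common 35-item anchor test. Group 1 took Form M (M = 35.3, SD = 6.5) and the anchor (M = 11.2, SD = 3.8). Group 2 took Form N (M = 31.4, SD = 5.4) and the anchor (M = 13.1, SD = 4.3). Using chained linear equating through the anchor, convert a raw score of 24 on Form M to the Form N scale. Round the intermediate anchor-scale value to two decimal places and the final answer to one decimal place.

Form M → anchor (Group 1): v = (3.8/6.5)(24 − 35.3) + 11.2 = 4.59
anchor → Form N (Group 2): y = (5.4/4.3)(4.59 − 13.1) + 31.4 = 20.7

20.7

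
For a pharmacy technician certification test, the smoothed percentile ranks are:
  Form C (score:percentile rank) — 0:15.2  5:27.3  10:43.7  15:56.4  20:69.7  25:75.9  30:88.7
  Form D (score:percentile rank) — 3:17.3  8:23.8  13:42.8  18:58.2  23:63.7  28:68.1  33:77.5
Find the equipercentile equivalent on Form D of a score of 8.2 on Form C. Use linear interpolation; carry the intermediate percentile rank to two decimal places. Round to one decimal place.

11.7

PR of 8.2 on Form C: 27.3 + (8.2 − 5)/(10 − 5) × (43.7 − 27.3) = 37.80
On Form D, PR 37.80 falls between score 8 (PR 23.8) and 13 (PR 42.8).
Interpolate: 8 + (37.80 − 23.8)/(42.8 − 23.8) × (13 − 8) = 11.7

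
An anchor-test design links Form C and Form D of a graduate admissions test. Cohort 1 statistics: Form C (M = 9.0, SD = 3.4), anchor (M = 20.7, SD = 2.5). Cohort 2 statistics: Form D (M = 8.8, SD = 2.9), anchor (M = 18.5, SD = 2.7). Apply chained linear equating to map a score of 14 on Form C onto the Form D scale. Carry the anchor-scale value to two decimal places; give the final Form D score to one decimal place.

15.1

Form C → anchor (Cohort 1): v = (2.5/3.4)(14 − 9.0) + 20.7 = 24.38
anchor → Form D (Cohort 2): y = (2.9/2.7)(24.38 − 18.5) + 8.8 = 15.1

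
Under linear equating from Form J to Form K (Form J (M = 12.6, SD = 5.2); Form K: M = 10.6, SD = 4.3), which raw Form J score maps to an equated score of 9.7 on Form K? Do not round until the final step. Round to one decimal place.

11.5

Invert y = (SD_Y/SD_X)(x − M_X) + M_Y:
x = (SD_X/SD_Y)(y − M_Y) + M_X = (5.2/4.3)(9.7 − 10.6) + 12.6
x = 1.209302 × -0.900 + 12.6 = 11.5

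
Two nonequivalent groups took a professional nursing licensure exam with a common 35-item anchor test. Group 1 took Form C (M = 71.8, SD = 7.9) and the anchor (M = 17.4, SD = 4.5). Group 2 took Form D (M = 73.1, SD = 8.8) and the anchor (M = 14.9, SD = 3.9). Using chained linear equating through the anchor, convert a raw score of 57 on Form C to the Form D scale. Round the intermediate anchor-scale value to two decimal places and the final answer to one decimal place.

59.7

Form C → anchor (Group 1): v = (4.5/7.9)(57 − 71.8) + 17.4 = 8.97
anchor → Form D (Group 2): y = (8.8/3.9)(8.97 − 14.9) + 73.1 = 59.7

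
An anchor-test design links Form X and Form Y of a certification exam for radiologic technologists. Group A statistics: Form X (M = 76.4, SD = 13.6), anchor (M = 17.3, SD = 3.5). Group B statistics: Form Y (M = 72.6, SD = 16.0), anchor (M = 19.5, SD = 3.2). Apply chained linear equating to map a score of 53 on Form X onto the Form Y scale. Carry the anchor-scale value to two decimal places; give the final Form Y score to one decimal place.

31.5

Form X → anchor (Group A): v = (3.5/13.6)(53 − 76.4) + 17.3 = 11.28
anchor → Form Y (Group B): y = (16.0/3.2)(11.28 − 19.5) + 72.6 = 31.5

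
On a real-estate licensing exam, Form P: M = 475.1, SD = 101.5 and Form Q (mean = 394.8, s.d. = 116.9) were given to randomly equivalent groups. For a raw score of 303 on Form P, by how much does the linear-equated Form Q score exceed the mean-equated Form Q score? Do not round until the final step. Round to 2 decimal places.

-26.11

Mean-equated: 303 + (394.8 − 475.1) = 222.70
Linear-equated: (116.9/101.5)(303 − 475.1) + 394.8 = 196.588
Difference = 196.588 − 222.70 = -26.11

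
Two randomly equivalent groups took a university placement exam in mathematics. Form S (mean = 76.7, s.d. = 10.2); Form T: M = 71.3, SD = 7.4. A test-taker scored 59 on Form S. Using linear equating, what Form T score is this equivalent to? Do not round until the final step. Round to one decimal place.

58.5

Linear equating: y = (SD_Y/SD_X)(x − M_X) + M_Y
y = (7.4/10.2)(59 − 76.7) + 71.3
y = 0.725490 × -17.7 + 71.3 = -12.8412 + 71.3 = 58.5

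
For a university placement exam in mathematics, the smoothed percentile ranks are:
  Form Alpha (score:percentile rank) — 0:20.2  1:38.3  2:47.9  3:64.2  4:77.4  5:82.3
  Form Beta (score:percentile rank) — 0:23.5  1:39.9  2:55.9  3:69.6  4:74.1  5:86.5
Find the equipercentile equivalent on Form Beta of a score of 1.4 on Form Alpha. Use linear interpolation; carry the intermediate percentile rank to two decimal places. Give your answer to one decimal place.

PR of 1.4 on Form Alpha: 38.3 + (1.4 − 1)/(2 − 1) × (47.9 − 38.3) = 42.14
On Form Beta, PR 42.14 falls between score 1 (PR 39.9) and 2 (PR 55.9).
Interpolate: 1 + (42.14 − 39.9)/(55.9 − 39.9) × (2 − 1) = 1.1

1.1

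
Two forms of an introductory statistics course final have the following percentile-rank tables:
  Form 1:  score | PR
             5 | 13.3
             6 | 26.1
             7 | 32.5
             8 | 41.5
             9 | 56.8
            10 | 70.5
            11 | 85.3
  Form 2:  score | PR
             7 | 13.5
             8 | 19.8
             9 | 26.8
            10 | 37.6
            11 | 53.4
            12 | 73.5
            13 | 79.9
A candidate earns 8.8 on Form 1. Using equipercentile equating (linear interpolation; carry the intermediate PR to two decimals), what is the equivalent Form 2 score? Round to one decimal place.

PR of 8.8 on Form 1: 41.5 + (8.8 − 8)/(9 − 8) × (56.8 − 41.5) = 53.74
On Form 2, PR 53.74 falls between score 11 (PR 53.4) and 12 (PR 73.5).
Interpolate: 11 + (53.74 − 53.4)/(73.5 − 53.4) × (12 − 11) = 11.0

11.0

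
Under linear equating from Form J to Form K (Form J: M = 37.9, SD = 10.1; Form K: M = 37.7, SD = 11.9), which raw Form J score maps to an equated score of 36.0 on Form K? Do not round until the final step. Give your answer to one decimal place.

36.5

Invert y = (SD_Y/SD_X)(x − M_X) + M_Y:
x = (SD_X/SD_Y)(y − M_Y) + M_X = (10.1/11.9)(36.0 − 37.7) + 37.9
x = 0.848739 × -1.700 + 37.9 = 36.5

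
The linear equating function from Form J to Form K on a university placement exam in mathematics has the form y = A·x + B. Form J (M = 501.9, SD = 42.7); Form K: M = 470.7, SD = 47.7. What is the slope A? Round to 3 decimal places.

1.117

A = SD_Y / SD_X = 47.7 / 42.7 = 1.117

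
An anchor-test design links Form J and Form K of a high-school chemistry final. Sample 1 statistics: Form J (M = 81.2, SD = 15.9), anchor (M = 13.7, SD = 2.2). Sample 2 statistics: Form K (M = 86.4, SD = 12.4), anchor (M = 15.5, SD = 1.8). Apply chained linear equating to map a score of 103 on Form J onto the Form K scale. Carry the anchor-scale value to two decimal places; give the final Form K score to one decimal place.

94.8

Form J → anchor (Sample 1): v = (2.2/15.9)(103 − 81.2) + 13.7 = 16.72
anchor → Form K (Sample 2): y = (12.4/1.8)(16.72 − 15.5) + 86.4 = 94.8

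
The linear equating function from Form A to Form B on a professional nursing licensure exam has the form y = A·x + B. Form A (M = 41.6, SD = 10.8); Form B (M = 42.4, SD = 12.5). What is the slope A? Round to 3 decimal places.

1.157

A = SD_Y / SD_X = 12.5 / 10.8 = 1.157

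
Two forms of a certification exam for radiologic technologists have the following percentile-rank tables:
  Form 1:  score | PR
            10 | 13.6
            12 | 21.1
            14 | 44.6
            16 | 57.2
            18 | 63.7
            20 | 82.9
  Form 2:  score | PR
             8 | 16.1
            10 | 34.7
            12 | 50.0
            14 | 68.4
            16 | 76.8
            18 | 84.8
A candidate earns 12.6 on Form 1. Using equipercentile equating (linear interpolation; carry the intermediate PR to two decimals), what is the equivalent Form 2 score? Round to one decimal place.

9.3

PR of 12.6 on Form 1: 21.1 + (12.6 − 12)/(14 − 12) × (44.6 − 21.1) = 28.15
On Form 2, PR 28.15 falls between score 8 (PR 16.1) and 10 (PR 34.7).
Interpolate: 8 + (28.15 − 16.1)/(34.7 − 16.1) × (10 − 8) = 9.3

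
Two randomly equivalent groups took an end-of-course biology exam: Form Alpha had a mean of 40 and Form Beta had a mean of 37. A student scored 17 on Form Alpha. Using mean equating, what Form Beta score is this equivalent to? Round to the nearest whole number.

Mean equating: y = x + (M_Y − M_X) = 17 + (37 − 40) = 14

14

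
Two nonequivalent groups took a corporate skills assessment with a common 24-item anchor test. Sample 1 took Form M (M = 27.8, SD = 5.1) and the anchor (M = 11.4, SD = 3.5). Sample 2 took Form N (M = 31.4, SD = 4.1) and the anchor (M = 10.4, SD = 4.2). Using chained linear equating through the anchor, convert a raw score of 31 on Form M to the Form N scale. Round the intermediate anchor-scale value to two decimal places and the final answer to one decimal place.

34.5

Form M → anchor (Sample 1): v = (3.5/5.1)(31 − 27.8) + 11.4 = 13.60
anchor → Form N (Sample 2): y = (4.1/4.2)(13.60 − 10.4) + 31.4 = 34.5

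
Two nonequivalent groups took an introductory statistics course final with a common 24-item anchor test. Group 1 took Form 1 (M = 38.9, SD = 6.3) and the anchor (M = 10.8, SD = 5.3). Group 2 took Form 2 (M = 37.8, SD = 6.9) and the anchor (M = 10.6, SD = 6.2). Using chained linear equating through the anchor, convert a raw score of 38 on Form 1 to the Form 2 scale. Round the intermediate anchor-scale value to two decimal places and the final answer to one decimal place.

Form 1 → anchor (Group 1): v = (5.3/6.3)(38 − 38.9) + 10.8 = 10.04
anchor → Form 2 (Group 2): y = (6.9/6.2)(10.04 − 10.6) + 37.8 = 37.2

37.2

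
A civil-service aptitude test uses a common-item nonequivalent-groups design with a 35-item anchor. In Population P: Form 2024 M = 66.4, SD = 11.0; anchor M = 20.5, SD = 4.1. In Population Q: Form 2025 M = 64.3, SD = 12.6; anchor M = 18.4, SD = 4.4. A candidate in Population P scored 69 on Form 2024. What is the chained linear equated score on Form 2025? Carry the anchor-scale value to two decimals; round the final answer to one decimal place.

Form 2024 → anchor (Population P): v = (4.1/11.0)(69 − 66.4) + 20.5 = 21.47
anchor → Form 2025 (Population Q): y = (12.6/4.4)(21.47 − 18.4) + 64.3 = 73.1

73.1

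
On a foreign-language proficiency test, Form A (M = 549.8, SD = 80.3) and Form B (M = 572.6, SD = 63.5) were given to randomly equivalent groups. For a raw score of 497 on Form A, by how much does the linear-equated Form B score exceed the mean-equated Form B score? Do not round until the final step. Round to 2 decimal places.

Mean-equated: 497 + (572.6 − 549.8) = 519.80
Linear-equated: (63.5/80.3)(497 − 549.8) + 572.6 = 530.847
Difference = 530.847 − 519.80 = 11.05

11.05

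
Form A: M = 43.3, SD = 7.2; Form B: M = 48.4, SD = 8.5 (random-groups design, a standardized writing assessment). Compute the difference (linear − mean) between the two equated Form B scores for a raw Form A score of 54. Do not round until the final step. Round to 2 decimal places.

1.93

Mean-equated: 54 + (48.4 − 43.3) = 59.10
Linear-equated: (8.5/7.2)(54 − 43.3) + 48.4 = 61.032
Difference = 61.032 − 59.10 = 1.93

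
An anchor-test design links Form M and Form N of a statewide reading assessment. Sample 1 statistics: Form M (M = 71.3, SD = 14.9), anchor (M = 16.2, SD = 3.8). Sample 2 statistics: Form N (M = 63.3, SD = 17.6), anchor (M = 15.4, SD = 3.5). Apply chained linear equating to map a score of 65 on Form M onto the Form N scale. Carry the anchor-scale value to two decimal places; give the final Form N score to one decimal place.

59.2

Form M → anchor (Sample 1): v = (3.8/14.9)(65 − 71.3) + 16.2 = 14.59
anchor → Form N (Sample 2): y = (17.6/3.5)(14.59 − 15.4) + 63.3 = 59.2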